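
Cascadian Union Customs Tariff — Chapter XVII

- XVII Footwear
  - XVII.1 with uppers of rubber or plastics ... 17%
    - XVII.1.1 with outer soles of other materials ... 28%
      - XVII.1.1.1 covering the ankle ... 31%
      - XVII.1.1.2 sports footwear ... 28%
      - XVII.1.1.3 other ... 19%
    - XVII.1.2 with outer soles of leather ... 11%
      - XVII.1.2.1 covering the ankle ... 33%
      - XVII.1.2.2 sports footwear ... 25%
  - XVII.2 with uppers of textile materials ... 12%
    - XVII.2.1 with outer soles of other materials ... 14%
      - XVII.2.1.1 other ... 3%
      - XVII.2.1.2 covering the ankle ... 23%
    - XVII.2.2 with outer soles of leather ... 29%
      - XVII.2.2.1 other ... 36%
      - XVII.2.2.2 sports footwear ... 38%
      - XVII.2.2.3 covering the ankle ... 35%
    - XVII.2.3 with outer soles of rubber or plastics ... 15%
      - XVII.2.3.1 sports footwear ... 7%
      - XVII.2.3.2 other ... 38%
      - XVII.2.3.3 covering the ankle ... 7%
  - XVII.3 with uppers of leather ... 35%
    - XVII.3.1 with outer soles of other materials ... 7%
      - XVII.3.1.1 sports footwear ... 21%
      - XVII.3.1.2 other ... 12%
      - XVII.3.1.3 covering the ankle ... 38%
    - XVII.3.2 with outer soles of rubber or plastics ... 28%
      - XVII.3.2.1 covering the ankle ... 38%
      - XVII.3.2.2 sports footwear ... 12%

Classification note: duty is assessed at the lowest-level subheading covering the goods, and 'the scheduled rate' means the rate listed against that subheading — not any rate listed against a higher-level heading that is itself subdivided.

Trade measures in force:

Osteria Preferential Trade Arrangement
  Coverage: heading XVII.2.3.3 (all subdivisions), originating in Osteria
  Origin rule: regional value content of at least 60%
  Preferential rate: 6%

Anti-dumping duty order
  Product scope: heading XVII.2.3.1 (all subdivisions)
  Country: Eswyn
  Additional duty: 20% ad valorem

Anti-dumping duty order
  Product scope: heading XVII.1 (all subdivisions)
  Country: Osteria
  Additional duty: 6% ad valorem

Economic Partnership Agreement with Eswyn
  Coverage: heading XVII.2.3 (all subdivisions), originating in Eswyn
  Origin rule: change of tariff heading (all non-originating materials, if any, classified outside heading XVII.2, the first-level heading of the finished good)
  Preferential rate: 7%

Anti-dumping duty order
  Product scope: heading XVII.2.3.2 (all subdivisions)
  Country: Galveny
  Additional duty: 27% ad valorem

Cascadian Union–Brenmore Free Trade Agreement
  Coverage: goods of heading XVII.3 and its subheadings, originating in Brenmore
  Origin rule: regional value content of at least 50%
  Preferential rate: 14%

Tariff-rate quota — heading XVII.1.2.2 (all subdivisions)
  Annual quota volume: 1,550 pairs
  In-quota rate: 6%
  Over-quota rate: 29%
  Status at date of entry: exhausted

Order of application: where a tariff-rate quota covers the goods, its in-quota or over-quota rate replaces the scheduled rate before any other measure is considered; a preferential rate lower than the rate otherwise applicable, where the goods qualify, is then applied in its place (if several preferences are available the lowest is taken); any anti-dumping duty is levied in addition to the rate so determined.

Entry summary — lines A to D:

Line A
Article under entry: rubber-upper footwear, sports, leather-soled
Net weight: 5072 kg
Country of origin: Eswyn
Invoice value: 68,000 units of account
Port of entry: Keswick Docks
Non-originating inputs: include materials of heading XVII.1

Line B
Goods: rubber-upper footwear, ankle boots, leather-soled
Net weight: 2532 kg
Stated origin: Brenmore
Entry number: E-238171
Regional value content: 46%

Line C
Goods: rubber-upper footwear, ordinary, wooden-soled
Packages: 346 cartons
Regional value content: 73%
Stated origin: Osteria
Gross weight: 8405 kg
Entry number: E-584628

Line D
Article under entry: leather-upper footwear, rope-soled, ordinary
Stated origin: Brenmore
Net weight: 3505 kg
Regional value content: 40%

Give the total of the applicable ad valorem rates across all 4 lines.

99%

Line A: rubber-upper → XVII.1; leather-soled → XVII.1.2; sports → XVII.1.2.2. Scheduled 25%. quota on XVII.1.2.2 exhausted → over-quota 29%; Eswyn agreement on XVII.2.3: XVII.1.2.2 not covered. → 29%.
Line B: rubber-upper → XVII.1; leather-soled → XVII.1.2; ankle boots → XVII.1.2.1. Scheduled 33%. Brenmore agreement on XVII.3: XVII.1.2.1 not covered. → 33%.
Line C: rubber-upper → XVII.1; wooden-soled → XVII.1.1; ordinary → XVII.1.1.3. Scheduled 19%. Osteria agreement on XVII.2.3.3: XVII.1.1.3 not covered; anti-dumping (Osteria, XVII.1): +6%; total 19% + 6% = 25%. → 25%.
Line D: leather-upper → XVII.3; rope-soled → XVII.3.1; ordinary → XVII.3.1.2. Scheduled 12%. Brenmore agreement on XVII.3: RVC < 50%. → 12%.
Sum: 29% + 33% + 25% + 12% = 99%.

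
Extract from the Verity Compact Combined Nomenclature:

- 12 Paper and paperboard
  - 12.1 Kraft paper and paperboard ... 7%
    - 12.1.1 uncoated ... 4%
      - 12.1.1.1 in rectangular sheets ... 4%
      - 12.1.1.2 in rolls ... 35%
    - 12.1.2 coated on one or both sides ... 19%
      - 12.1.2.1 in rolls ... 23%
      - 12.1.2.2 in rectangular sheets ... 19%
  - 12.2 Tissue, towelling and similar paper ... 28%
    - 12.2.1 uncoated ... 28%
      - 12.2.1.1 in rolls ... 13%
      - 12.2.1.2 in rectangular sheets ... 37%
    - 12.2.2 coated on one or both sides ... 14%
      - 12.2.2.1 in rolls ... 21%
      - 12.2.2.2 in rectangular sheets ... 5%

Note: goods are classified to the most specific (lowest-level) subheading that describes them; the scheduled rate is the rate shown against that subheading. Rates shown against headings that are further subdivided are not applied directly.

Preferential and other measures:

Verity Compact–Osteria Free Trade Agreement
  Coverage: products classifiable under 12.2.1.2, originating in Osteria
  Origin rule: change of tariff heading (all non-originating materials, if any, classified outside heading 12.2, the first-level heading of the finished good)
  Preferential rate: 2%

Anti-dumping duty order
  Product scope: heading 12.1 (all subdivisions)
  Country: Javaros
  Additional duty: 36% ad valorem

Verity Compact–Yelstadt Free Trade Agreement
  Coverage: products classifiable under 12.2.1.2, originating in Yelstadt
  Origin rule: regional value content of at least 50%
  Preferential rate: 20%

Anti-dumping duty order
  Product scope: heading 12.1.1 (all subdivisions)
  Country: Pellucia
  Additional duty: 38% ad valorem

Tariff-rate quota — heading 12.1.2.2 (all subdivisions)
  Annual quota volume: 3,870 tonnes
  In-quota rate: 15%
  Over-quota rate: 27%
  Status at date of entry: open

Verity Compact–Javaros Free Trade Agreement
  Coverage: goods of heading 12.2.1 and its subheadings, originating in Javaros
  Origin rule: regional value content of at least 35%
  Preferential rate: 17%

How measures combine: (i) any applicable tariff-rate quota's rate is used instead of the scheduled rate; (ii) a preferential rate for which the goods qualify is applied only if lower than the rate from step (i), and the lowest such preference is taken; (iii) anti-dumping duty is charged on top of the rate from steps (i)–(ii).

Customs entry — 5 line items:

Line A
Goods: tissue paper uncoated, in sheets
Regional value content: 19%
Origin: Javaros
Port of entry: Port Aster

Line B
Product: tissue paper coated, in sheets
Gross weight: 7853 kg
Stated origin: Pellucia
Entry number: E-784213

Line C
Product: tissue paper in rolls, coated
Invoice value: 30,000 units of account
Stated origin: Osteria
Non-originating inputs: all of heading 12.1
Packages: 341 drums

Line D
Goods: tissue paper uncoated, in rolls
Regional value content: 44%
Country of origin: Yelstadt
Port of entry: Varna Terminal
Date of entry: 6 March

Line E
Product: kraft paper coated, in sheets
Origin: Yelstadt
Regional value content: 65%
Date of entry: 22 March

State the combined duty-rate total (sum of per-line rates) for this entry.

Line A: tissue paper → 12.2; uncoated → 12.2.1; in sheets → 12.2.1.2. Scheduled 37%. Javaros agreement on 12.2.1: RVC < 35%. → 37%.
Line B: tissue paper → 12.2; coated → 12.2.2; in sheets → 12.2.2.2. Scheduled 5%. No special measure applies. → 5%.
Line C: tissue paper → 12.2; coated → 12.2.2; in rolls → 12.2.2.1. Scheduled 21%. Osteria agreement on 12.2.1.2: 12.2.2.1 not covered. → 21%.
Line D: tissue paper → 12.2; uncoated → 12.2.1; in rolls → 12.2.1.1. Scheduled 13%. Yelstadt agreement on 12.2.1.2: 12.2.1.1 not covered. → 13%.
Line E: kraft paper → 12.1; coated → 12.1.2; in sheets → 12.1.2.2. Scheduled 19%. quota on 12.1.2.2 open → in-quota 15%; Yelstadt agreement on 12.2.1.2: 12.1.2.2 not covered. → 15%.
Sum: 37% + 5% + 21% + 13% + 15% = 91%.

91%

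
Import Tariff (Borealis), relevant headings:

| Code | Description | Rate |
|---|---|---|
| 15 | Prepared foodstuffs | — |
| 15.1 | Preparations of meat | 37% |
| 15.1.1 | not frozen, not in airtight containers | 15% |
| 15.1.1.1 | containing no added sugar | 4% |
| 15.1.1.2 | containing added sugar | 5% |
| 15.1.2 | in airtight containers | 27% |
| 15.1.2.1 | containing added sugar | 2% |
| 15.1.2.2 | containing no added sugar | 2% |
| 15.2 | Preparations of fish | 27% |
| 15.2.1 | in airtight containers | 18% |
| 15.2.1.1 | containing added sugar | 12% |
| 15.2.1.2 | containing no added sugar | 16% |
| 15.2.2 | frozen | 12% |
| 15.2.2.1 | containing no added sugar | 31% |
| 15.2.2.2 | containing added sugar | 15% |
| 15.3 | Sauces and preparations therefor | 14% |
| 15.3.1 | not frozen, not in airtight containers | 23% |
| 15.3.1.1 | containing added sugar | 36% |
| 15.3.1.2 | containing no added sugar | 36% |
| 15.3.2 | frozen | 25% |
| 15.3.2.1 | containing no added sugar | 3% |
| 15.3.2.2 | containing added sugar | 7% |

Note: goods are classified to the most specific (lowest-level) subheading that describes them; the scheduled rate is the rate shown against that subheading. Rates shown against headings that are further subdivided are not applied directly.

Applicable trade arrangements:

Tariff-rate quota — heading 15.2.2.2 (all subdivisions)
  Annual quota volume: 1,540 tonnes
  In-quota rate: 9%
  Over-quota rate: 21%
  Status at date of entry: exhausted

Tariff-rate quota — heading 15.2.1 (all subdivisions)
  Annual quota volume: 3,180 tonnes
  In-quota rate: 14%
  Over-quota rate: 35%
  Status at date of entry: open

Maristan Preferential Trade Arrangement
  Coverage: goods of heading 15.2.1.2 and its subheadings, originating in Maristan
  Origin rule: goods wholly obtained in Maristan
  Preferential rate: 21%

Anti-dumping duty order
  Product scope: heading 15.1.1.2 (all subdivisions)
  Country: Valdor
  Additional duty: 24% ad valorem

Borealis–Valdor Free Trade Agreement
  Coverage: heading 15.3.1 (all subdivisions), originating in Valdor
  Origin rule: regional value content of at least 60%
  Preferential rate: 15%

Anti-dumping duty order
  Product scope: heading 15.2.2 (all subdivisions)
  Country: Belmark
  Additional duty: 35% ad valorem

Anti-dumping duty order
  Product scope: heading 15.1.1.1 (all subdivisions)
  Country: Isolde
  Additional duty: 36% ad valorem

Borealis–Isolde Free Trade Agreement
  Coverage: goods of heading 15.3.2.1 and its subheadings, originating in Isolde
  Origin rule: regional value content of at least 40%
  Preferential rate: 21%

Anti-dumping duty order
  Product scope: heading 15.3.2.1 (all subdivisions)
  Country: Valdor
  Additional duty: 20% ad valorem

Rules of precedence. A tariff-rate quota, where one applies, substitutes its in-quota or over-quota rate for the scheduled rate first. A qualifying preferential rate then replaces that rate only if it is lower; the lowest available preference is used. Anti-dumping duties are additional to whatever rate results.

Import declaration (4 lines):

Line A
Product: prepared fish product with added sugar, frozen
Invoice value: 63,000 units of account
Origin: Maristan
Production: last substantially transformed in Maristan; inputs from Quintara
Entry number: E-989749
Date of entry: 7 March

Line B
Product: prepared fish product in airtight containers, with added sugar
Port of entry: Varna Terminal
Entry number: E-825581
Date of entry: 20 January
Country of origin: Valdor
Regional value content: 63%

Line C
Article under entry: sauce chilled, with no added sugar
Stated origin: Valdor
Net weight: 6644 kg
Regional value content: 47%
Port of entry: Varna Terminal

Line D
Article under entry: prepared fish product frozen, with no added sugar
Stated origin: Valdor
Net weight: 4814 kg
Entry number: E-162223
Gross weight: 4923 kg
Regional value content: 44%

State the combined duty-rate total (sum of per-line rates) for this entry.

Line A: prepared fish product → 15.2; frozen → 15.2.2; with added sugar → 15.2.2.2. Scheduled 15%. quota on 15.2.2.2 exhausted → over-quota 21%; Maristan agreement on 15.2.1.2: 15.2.2.2 not covered. → 21%.
Line B: prepared fish product → 15.2; in airtight containers → 15.2.1; with added sugar → 15.2.1.1. Scheduled 12%. quota on 15.2.1 open → in-quota 14%; Valdor agreement on 15.3.1: 15.2.1.1 not covered. → 14%.
Line C: sauce → 15.3; chilled → 15.3.1; with no added sugar → 15.3.1.2. Scheduled 36%. Valdor agreement on 15.3.1: RVC < 60%. → 36%.
Line D: prepared fish product → 15.2; frozen → 15.2.2; with no added sugar → 15.2.2.1. Scheduled 31%. Valdor agreement on 15.3.1: 15.2.2.1 not covered. → 31%.
Sum: 21% + 14% + 36% + 31% = 102%.

102%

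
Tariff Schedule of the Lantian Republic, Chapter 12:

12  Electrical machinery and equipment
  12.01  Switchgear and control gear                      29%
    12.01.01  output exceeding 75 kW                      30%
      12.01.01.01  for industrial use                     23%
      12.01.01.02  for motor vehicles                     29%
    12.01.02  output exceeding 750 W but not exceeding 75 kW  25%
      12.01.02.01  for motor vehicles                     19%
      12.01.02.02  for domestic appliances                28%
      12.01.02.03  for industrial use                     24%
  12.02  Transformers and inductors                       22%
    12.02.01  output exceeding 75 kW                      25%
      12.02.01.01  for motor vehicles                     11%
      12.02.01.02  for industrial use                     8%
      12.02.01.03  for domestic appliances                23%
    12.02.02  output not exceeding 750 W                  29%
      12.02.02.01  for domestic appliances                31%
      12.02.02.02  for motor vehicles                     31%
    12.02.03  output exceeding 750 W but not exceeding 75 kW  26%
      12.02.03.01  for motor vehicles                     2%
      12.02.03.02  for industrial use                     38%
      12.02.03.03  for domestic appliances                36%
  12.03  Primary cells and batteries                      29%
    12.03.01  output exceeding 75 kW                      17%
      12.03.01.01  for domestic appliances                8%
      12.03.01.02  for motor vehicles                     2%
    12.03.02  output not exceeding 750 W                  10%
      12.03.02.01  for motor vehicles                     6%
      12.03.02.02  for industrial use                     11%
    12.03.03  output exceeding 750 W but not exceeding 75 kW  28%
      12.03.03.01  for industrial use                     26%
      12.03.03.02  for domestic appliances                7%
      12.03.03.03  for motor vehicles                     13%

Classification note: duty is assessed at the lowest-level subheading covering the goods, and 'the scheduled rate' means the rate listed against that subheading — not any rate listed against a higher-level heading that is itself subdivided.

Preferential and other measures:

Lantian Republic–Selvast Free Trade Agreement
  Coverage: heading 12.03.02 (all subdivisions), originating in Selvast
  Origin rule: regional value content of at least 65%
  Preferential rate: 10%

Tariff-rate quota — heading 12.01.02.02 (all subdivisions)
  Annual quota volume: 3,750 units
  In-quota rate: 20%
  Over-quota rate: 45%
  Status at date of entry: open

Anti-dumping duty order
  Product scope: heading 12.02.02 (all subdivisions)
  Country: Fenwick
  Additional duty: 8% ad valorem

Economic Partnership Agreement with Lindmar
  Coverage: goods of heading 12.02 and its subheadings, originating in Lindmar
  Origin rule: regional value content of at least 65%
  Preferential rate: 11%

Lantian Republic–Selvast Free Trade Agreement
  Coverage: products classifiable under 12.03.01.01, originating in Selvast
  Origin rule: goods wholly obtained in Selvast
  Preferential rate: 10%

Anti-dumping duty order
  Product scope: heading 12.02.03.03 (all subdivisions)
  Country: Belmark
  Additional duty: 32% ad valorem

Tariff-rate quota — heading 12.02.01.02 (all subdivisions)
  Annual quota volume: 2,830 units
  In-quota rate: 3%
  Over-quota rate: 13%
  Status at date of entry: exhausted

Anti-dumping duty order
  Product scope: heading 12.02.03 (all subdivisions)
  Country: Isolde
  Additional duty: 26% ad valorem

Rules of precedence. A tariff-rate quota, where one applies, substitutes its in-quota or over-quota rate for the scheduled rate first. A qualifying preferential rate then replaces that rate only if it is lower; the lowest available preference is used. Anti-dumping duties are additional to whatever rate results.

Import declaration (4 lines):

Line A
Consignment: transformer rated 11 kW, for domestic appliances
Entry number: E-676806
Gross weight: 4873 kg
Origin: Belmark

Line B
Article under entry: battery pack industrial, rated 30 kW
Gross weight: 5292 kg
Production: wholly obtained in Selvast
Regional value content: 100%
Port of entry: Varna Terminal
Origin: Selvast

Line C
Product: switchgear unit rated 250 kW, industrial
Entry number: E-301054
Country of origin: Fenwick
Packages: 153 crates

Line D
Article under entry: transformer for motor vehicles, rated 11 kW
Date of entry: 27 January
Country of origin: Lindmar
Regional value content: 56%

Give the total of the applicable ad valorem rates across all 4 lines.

Line A: transformer → 12.02; rated 11 kW → 12.02.03; for domestic appliances → 12.02.03.03. Scheduled 36%. anti-dumping (Belmark, 12.02.03.03): +32%; total 36% + 32% = 68%. → 68%.
Line B: battery pack → 12.03; rated 30 kW → 12.03.03; industrial → 12.03.03.01. Scheduled 26%. Selvast agreement on 12.03.02: 12.03.03.01 not covered; Selvast agreement on 12.03.01.01: 12.03.03.01 not covered. → 26%.
Line C: switchgear unit → 12.01; rated 250 kW → 12.01.01; industrial → 12.01.01.01. Scheduled 23%. No special measure applies. → 23%.
Line D: transformer → 12.02; rated 11 kW → 12.02.03; for motor vehicles → 12.02.03.01. Scheduled 2%. Lindmar agreement on 12.02: RVC < 65%. → 2%.
Sum: 68% + 26% + 23% + 2% = 119%.

119%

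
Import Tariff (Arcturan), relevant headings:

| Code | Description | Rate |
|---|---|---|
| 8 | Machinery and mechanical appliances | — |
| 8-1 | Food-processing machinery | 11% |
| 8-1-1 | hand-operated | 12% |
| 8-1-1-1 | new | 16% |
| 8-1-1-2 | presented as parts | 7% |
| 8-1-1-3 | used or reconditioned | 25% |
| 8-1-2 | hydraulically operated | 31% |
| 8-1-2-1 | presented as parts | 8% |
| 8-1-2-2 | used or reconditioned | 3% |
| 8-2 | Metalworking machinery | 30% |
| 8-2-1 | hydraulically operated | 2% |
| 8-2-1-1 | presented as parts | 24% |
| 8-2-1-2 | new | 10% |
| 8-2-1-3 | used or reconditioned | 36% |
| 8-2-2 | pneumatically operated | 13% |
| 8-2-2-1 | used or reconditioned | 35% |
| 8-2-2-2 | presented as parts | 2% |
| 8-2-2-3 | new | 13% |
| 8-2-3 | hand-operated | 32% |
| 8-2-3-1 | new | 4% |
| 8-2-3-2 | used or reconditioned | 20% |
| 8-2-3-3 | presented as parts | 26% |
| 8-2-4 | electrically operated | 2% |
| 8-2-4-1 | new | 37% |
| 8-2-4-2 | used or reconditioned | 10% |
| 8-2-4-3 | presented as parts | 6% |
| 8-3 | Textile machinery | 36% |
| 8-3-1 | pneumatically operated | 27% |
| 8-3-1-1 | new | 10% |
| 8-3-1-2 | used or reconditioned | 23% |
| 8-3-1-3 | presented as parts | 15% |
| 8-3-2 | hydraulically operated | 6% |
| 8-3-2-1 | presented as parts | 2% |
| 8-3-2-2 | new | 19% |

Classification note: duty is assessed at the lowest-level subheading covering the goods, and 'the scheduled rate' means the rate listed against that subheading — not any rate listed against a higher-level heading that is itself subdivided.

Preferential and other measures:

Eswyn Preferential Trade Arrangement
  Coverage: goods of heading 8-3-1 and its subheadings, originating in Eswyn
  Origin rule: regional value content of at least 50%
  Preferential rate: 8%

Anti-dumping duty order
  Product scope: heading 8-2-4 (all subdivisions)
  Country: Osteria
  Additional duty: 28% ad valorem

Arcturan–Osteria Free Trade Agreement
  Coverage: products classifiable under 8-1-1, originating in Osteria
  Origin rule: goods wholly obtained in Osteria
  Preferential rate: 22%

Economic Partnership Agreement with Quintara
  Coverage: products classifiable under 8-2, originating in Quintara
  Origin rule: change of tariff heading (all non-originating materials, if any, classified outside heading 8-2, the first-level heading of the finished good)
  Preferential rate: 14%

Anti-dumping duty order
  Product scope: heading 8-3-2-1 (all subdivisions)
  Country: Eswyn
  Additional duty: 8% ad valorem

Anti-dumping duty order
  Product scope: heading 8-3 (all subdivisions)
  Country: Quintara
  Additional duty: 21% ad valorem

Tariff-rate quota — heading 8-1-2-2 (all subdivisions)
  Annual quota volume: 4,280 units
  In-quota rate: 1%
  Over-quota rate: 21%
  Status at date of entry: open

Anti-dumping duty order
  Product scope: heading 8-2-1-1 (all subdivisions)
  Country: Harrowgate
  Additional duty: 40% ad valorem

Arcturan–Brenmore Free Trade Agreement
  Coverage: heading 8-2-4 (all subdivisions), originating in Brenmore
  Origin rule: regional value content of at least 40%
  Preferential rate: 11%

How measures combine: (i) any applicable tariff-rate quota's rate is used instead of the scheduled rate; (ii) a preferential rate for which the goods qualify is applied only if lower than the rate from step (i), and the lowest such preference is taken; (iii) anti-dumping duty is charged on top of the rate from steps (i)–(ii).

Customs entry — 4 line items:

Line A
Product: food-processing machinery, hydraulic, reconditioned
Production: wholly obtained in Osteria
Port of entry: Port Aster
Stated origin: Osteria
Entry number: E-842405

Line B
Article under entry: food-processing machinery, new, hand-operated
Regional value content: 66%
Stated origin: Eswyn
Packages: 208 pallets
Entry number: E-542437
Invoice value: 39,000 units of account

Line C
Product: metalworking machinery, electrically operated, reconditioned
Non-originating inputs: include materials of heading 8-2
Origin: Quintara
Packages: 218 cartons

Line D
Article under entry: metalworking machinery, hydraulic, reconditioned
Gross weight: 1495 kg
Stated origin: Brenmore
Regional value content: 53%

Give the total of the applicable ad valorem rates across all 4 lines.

Line A: food-processing → 8-1; hydraulic → 8-1-2; reconditioned → 8-1-2-2. Scheduled 3%. quota on 8-1-2-2 open → in-quota 1%; Osteria agreement on 8-1-1: 8-1-2-2 not covered. → 1%.
Line B: food-processing → 8-1; hand-operated → 8-1-1; new → 8-1-1-1. Scheduled 16%. Eswyn agreement on 8-3-1: 8-1-1-1 not covered. → 16%.
Line C: metalworking → 8-2; electrically operated → 8-2-4; reconditioned → 8-2-4-2. Scheduled 10%. Quintara agreement on 8-2: CTH not met. → 10%.
Line D: metalworking → 8-2; hydraulic → 8-2-1; reconditioned → 8-2-1-3. Scheduled 36%. Brenmore agreement on 8-2-4: 8-2-1-3 not covered. → 36%.
Sum: 1% + 16% + 10% + 36% = 63%.

63%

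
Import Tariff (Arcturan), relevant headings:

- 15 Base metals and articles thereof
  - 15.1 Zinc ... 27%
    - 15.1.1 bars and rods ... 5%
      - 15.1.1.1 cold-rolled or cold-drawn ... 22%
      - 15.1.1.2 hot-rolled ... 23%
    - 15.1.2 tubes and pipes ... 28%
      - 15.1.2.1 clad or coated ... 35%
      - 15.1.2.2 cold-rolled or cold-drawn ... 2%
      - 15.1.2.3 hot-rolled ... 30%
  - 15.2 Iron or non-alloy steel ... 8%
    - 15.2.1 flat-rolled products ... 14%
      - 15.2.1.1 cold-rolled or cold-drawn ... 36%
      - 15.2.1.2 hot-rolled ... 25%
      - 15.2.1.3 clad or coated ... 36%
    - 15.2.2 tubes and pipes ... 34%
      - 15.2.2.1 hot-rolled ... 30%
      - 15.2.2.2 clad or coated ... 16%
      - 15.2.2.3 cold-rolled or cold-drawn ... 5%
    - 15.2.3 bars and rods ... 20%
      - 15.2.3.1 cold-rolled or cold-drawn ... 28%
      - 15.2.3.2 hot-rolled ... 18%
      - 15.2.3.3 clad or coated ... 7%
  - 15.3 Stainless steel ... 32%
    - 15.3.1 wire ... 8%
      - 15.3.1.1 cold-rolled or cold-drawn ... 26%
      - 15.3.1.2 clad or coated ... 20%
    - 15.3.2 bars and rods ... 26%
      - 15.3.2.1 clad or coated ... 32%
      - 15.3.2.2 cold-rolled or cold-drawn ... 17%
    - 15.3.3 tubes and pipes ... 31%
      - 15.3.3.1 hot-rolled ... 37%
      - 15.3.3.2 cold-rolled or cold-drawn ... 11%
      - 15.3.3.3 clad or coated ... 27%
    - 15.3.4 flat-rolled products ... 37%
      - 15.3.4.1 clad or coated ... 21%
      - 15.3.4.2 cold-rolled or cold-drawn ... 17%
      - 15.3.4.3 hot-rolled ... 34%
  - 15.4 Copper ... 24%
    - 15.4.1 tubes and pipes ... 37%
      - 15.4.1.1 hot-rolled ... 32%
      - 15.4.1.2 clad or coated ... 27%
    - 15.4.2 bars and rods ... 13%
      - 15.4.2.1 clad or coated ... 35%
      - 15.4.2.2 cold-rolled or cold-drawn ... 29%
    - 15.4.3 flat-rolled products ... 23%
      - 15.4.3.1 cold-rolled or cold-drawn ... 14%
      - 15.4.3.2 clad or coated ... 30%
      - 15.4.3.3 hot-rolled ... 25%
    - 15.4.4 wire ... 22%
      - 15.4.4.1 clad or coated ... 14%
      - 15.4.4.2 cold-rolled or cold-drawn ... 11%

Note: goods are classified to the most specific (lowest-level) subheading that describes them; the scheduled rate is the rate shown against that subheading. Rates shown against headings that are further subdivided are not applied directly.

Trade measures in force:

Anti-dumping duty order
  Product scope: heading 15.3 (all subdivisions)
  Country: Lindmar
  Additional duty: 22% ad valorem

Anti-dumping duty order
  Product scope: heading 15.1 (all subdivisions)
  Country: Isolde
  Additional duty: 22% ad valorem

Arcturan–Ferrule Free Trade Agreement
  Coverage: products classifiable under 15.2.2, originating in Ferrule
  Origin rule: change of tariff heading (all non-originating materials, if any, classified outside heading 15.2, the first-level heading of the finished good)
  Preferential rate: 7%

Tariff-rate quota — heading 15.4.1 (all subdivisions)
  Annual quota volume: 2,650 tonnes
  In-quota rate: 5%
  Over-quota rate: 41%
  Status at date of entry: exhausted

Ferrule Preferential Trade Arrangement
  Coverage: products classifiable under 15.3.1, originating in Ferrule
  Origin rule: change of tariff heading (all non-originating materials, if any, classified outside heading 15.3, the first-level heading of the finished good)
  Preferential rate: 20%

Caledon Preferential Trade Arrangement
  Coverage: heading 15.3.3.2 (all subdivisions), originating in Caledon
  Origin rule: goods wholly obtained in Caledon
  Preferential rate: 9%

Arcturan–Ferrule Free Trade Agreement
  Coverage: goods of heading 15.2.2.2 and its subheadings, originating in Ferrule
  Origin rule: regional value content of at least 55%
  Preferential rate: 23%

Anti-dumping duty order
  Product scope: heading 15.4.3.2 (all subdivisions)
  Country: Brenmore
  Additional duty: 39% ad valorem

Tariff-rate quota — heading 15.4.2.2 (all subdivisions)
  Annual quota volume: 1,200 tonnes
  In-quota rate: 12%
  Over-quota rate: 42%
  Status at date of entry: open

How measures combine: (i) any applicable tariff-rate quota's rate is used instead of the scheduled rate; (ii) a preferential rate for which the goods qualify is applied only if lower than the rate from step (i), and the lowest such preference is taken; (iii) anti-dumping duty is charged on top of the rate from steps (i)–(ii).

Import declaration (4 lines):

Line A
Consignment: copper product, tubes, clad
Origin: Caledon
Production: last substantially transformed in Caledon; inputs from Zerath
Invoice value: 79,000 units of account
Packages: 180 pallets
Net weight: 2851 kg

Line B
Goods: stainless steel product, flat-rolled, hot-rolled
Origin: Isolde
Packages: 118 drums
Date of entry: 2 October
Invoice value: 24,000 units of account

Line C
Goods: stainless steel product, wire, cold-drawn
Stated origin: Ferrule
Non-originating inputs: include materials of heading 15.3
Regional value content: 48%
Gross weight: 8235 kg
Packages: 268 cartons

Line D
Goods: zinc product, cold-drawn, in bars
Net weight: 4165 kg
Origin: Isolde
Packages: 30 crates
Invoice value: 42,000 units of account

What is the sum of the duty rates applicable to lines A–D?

145%

Line A: copper → 15.4; tubes → 15.4.1; clad → 15.4.1.2. Scheduled 27%. quota on 15.4.1 exhausted → over-quota 41%; Caledon agreement on 15.3.3.2: 15.4.1.2 not covered. → 41%.
Line B: stainless steel → 15.3; flat-rolled → 15.3.4; hot-rolled → 15.3.4.3. Scheduled 34%. No special measure applies. → 34%.
Line C: stainless steel → 15.3; wire → 15.3.1; cold-drawn → 15.3.1.1. Scheduled 26%. Ferrule agreement on 15.2.2: 15.3.1.1 not covered; Ferrule agreement on 15.3.1: CTH not met; Ferrule agreement on 15.2.2.2: 15.3.1.1 not covered. → 26%.
Line D: zinc → 15.1; in bars → 15.1.1; cold-drawn → 15.1.1.1. Scheduled 22%. anti-dumping (Isolde, 15.1): +22%; total 22% + 22% = 44%. → 44%.
Sum: 41% + 34% + 26% + 44% = 145%.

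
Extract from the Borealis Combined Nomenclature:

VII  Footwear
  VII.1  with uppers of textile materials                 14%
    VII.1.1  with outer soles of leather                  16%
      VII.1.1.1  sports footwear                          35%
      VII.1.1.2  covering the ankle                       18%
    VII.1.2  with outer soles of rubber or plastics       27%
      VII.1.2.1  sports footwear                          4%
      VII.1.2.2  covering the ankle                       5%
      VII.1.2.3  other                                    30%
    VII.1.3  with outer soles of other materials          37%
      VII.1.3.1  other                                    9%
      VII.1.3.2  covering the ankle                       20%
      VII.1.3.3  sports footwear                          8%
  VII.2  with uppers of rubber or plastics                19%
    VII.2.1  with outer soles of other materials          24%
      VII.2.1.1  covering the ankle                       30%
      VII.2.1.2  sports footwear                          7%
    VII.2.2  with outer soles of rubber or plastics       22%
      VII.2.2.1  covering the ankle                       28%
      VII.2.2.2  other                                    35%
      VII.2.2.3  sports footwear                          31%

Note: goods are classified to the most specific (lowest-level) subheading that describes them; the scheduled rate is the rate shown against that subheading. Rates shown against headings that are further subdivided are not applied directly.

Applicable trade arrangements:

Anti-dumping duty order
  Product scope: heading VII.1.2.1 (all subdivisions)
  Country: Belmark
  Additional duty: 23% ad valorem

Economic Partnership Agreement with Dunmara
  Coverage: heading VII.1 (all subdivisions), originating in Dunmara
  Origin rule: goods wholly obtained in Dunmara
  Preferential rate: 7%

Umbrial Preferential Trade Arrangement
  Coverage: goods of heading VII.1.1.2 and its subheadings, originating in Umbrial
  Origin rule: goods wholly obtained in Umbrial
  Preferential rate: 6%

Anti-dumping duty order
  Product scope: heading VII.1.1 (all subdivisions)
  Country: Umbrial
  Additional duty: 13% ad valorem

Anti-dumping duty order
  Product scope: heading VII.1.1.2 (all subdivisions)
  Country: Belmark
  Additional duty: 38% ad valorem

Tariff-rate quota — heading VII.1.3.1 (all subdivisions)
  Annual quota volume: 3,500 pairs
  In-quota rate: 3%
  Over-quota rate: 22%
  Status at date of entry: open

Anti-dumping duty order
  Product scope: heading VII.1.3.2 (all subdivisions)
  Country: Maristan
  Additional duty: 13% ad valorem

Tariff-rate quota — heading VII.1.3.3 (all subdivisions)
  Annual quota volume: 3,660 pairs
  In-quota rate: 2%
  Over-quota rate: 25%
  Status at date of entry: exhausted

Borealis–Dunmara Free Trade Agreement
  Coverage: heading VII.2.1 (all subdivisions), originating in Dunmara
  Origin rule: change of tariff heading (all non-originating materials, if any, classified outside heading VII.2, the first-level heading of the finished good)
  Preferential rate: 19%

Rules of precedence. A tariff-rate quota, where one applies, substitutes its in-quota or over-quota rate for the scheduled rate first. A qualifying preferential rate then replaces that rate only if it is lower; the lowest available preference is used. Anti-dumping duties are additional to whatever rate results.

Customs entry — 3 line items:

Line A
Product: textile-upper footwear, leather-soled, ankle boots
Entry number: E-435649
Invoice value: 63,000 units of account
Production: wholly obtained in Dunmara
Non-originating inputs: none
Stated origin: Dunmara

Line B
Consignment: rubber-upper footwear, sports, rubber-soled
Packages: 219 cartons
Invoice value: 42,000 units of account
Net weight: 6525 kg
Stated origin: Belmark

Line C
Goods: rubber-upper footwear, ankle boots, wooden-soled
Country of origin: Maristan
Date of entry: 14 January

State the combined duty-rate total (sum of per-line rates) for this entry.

68%

Line A: textile-upper → VII.1; leather-soled → VII.1.1; ankle boots → VII.1.1.2. Scheduled 18%. Dunmara agreement on VII.1: wholly obtained → 7% available; Dunmara agreement on VII.2.1: VII.1.1.2 not covered; preferential 7%. → 7%.
Line B: rubber-upper → VII.2; rubber-soled → VII.2.2; sports → VII.2.2.3. Scheduled 31%. No special measure applies. → 31%.
Line C: rubber-upper → VII.2; wooden-soled → VII.2.1; ankle boots → VII.2.1.1. Scheduled 30%. No special measure applies. → 30%.
Sum: 7% + 31% + 30% = 68%.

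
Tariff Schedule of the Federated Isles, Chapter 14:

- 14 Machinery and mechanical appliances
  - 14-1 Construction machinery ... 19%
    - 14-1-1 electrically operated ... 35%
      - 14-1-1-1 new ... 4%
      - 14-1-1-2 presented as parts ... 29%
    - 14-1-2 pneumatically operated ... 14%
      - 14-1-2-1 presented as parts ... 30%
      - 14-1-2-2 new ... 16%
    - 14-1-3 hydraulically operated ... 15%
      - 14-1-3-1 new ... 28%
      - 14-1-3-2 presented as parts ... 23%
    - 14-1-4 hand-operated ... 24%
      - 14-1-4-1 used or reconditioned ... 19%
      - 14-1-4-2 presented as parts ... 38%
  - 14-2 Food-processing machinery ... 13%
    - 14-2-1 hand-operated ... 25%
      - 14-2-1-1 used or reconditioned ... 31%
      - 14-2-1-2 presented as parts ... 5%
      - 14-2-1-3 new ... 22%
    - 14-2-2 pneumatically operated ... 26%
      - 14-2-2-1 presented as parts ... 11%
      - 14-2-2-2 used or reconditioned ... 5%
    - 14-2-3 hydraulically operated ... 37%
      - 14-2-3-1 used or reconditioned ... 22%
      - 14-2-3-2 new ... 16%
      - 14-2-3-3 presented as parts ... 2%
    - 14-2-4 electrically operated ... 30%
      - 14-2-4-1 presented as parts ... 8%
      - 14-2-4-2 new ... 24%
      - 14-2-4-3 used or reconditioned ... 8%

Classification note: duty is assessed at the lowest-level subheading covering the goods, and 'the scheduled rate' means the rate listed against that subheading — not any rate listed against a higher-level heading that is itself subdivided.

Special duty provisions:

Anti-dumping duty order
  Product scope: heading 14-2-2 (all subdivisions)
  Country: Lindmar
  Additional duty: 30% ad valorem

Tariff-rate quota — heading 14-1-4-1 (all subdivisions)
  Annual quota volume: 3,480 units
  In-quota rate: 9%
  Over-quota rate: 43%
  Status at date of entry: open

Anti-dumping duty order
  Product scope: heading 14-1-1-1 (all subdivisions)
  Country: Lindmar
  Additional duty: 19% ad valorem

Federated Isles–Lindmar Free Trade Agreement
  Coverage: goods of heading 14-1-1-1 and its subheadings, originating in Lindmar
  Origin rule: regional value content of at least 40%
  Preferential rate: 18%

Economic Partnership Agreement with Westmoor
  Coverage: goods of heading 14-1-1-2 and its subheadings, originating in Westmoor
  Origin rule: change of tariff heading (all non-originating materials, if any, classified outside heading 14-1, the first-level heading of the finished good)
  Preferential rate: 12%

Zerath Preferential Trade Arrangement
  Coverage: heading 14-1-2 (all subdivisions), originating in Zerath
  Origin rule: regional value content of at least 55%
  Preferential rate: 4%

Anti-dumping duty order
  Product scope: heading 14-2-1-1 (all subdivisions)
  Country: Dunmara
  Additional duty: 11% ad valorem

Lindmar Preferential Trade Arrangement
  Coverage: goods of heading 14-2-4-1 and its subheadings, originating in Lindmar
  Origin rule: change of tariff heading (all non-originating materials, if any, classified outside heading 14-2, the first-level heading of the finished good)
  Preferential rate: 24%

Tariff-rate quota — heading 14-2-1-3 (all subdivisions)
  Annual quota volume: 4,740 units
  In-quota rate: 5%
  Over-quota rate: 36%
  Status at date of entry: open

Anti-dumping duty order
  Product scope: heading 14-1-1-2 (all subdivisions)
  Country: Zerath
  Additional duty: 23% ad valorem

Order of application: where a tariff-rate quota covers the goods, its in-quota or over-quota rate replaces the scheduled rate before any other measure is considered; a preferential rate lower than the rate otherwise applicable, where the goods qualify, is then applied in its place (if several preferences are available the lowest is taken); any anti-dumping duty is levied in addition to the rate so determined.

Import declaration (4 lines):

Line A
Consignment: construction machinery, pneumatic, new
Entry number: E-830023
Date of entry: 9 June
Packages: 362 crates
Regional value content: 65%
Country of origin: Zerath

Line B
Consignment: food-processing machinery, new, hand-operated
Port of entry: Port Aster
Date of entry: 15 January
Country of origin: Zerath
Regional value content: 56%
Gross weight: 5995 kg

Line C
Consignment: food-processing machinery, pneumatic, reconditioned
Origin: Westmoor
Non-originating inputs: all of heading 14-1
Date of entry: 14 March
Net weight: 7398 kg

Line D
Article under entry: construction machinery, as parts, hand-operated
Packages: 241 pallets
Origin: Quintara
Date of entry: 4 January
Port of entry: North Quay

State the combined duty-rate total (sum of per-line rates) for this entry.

52%

Line A: construction → 14-1; pneumatic → 14-1-2; new → 14-1-2-2. Scheduled 16%. Zerath agreement on 14-1-2: RVC ≥ 55% → 4% available; preferential 4%. → 4%.
Line B: food-processing → 14-2; hand-operated → 14-2-1; new → 14-2-1-3. Scheduled 22%. quota on 14-2-1-3 open → in-quota 5%; Zerath agreement on 14-1-2: 14-2-1-3 not covered. → 5%.
Line C: food-processing → 14-2; pneumatic → 14-2-2; reconditioned → 14-2-2-2. Scheduled 5%. Westmoor agreement on 14-1-1-2: 14-2-2-2 not covered. → 5%.
Line D: construction → 14-1; hand-operated → 14-1-4; as parts → 14-1-4-2. Scheduled 38%. No special measure applies. → 38%.
Sum: 4% + 5% + 5% + 38% = 52%.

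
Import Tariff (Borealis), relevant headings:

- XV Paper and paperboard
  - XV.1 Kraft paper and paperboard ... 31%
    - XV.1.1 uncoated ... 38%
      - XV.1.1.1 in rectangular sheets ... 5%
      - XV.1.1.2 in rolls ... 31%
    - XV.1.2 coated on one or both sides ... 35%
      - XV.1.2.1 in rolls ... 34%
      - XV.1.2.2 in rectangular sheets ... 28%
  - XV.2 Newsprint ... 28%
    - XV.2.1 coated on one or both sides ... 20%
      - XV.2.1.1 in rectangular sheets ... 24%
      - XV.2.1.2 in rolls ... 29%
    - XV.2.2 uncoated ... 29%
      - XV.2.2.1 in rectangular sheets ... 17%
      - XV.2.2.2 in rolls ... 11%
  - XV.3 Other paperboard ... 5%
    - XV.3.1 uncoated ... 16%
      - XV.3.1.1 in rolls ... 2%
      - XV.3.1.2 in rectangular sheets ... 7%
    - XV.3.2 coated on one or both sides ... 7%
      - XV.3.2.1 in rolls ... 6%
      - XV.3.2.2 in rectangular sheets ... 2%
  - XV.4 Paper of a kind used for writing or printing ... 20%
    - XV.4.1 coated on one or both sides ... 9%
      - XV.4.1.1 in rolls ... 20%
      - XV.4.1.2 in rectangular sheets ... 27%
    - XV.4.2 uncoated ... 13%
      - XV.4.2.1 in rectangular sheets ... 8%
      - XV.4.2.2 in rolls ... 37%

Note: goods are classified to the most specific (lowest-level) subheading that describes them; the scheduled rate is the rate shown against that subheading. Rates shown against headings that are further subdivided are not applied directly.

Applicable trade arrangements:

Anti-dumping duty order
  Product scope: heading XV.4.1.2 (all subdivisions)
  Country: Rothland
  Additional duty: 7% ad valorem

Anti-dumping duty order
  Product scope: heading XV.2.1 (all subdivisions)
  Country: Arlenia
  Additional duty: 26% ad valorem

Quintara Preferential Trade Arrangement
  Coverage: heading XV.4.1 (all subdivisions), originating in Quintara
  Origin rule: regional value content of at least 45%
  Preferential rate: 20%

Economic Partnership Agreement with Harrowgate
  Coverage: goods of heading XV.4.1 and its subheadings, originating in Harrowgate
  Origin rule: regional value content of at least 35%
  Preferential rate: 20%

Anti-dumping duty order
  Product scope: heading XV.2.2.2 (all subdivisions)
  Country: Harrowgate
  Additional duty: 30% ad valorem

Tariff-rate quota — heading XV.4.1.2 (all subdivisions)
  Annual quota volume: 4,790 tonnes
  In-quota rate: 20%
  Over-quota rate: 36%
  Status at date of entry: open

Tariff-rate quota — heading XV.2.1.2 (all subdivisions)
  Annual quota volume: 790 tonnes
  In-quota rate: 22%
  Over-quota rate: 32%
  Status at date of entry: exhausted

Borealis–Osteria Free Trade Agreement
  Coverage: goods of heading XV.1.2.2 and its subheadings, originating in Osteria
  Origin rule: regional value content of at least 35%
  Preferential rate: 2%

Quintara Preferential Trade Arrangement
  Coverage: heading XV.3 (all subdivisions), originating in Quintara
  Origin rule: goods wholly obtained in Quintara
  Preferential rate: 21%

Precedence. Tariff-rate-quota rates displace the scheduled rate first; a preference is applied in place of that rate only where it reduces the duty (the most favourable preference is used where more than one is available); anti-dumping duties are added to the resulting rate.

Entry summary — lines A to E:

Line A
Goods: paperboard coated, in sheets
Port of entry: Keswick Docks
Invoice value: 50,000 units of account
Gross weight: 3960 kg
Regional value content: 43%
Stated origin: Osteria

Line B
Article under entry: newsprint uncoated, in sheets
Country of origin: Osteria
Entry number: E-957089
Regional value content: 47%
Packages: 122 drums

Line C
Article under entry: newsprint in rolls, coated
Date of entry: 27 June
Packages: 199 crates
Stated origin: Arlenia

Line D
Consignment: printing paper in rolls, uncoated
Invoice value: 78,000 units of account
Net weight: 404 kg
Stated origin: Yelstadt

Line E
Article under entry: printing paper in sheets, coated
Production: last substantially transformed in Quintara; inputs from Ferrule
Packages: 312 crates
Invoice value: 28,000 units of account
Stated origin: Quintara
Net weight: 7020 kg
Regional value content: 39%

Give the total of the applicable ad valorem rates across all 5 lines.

134%

Line A: paperboard → XV.3; coated → XV.3.2; in sheets → XV.3.2.2. Scheduled 2%. Osteria agreement on XV.1.2.2: XV.3.2.2 not covered. → 2%.
Line B: newsprint → XV.2; uncoated → XV.2.2; in sheets → XV.2.2.1. Scheduled 17%. Osteria agreement on XV.1.2.2: XV.2.2.1 not covered. → 17%.
Line C: newsprint → XV.2; coated → XV.2.1; in rolls → XV.2.1.2. Scheduled 29%. quota on XV.2.1.2 exhausted → over-quota 32%; anti-dumping (Arlenia, XV.2.1): +26%; total 32% + 26% = 58%. → 58%.
Line D: printing paper → XV.4; uncoated → XV.4.2; in rolls → XV.4.2.2. Scheduled 37%. No special measure applies. → 37%.
Line E: printing paper → XV.4; coated → XV.4.1; in sheets → XV.4.1.2. Scheduled 27%. quota on XV.4.1.2 open → in-quota 20%; Quintara agreement on XV.4.1: RVC < 45%; Quintara agreement on XV.3: XV.4.1.2 not covered. → 20%.
Sum: 2% + 17% + 58% + 37% + 20% = 134%.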